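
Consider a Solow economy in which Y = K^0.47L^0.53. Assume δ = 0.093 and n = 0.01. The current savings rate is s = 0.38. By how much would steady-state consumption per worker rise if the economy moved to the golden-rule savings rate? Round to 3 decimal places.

Δc ≈ 0.063

Break-even investment rate: n + δ = 0.01 + 0.093 = 0.103.
Current steady state (s = 0.38): k* = (0.38/0.103)^(1/0.53) ≈ 11.7411, y* = 11.7411^0.47 ≈ 3.1825, c* = (1−0.38)·3.1825 ≈ 1.9731.
Golden rule sets MPK = n+δ: 0.47·k^(0.47−1) = 0.103, so k_gold = (0.47/0.103)^(1/0.53) ≈ 17.5343.
y_gold = 17.5343^0.47 ≈ 3.8426, c_gold = y_gold − 0.103·k_gold ≈ 2.0366.
Gain: Δc = 2.0366 − 1.9731 ≈ 0.0635.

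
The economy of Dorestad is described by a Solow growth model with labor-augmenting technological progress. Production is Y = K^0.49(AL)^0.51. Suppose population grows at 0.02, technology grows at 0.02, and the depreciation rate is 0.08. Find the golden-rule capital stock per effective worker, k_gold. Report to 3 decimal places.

k_gold ≈ 15.779

Break-even investment rate: n + g + δ = 0.02 + 0.02 + 0.08 = 0.12.
Golden rule sets MPK = n+g+δ: 0.49·k^(0.49−1) = 0.12, so k_gold = (0.49/0.12)^(1/0.51) ≈ 15.7786.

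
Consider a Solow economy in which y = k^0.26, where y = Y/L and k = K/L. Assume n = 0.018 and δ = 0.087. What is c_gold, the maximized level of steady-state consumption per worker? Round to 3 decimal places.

The effective depreciation rate is n + δ = 0.018 + 0.087 = 0.105.
Setting f'(k) = n+δ gives 0.26·k^(0.26−1) = 0.105, hence k_gold = (0.26/0.105)^(1/0.74) ≈ 3.4052.
y_gold = 3.4052^0.26 ≈ 1.3752.
c_gold = y_gold − (n+δ)·k_gold = 1.3752 − 0.105·3.4052 ≈ 1.0176.

c_gold ≈ 1.018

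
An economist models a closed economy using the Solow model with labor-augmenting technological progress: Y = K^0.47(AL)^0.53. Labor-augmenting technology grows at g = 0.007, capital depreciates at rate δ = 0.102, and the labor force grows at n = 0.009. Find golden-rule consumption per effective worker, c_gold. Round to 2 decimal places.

c_gold ≈ 1.81

The effective depreciation rate is n + g + δ = 0.009 + 0.007 + 0.102 = 0.118.
Maximizing c = f(k) − (n+g+δ)·k gives f'(k) = n+g+δ, i.e. 0.47·k^(0.47−1) = 0.118, so k_gold = (0.47/0.118)^(1/0.53) ≈ 13.5670.
y_gold = 13.5670^0.47 ≈ 3.4062.
c_gold = y_gold − (n+g+δ)·k_gold = 3.4062 − 0.118·13.5670 ≈ 1.8053.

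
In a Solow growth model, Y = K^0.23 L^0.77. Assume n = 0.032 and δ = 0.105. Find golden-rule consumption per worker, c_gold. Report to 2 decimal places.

Break-even investment rate: n + δ = 0.032 + 0.105 = 0.137.
At the golden rule the marginal product of capital equals n+δ: 0.23·k^(0.23−1) = 0.137. Solving, k_gold = (0.23/0.137)^(1/0.77) ≈ 1.9598.
y_gold = 1.9598^0.23 ≈ 1.1674.
c_gold = y_gold − (n+δ)·k_gold = 1.1674 − 0.137·1.9598 ≈ 0.8989.

c_gold ≈ 0.90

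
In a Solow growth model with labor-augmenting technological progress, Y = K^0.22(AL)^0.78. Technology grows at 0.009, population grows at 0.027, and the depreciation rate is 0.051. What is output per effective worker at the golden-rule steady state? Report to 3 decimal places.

Break-even investment rate: n + g + δ = 0.027 + 0.009 + 0.051 = 0.087.
At the golden rule the marginal product of capital equals n+g+δ: 0.22·k^(0.22−1) = 0.087. Solving, k_gold = (0.22/0.087)^(1/0.78) ≈ 3.2851.
Output: y_gold = k_gold^0.22 = 3.2851^0.22 ≈ 1.2991.

y_gold ≈ 1.299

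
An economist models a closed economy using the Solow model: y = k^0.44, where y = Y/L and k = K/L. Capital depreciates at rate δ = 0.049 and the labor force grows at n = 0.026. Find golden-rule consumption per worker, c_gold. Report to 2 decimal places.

Break-even investment rate: n + δ = 0.026 + 0.049 = 0.075.
Golden rule sets MPK = n+δ: 0.44·k^(0.44−1) = 0.075, so k_gold = (0.44/0.075)^(1/0.56) ≈ 23.5574.
y_gold = 23.5574^0.44 ≈ 4.0155.
c_gold = y_gold − (n+δ)·k_gold = 4.0155 − 0.075·23.5574 ≈ 2.2487.

c_gold ≈ 2.25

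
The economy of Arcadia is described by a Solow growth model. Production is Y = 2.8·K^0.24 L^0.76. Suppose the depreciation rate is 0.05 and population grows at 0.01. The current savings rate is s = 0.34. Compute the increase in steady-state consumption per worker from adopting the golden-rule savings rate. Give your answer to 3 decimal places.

Δc ≈ 0.140

n + δ = 0.01 + 0.05 = 0.06.
Current steady state (s = 0.34): k* = (0.34·2.8/0.06)^(1/0.76) ≈ 37.9828, y* = 2.8·37.9828^0.24 ≈ 6.7028, c* = (1−0.34)·6.7028 ≈ 4.4239.
Maximizing c = f(k) − (n+δ)·k gives f'(k) = n+δ, i.e. 0.24·2.8·k^(0.24−1) = 0.06, so k_gold = (0.24·2.8/0.06)^(1/0.76) ≈ 24.0187.
y_gold = 2.8·24.0187^0.24 ≈ 6.0047, c_gold = y_gold − 0.06·k_gold ≈ 4.5636.
Gain: Δc = 4.5636 − 4.4239 ≈ 0.1397.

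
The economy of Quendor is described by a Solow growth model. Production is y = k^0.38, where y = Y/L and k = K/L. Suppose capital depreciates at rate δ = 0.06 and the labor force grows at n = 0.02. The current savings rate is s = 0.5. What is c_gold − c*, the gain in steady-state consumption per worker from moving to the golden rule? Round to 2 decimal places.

Δc ≈ 0.07

The effective depreciation rate is n + δ = 0.02 + 0.06 = 0.08.
Current steady state (s = 0.5): k* = (0.5/0.08)^(1/0.62) ≈ 19.2166, y* = 19.2166^0.38 ≈ 3.0747, c* = (1−0.5)·3.0747 ≈ 1.5373.
Golden rule sets MPK = n+δ: 0.38·k^(0.38−1) = 0.08, so k_gold = (0.38/0.08)^(1/0.62) ≈ 12.3436.
y_gold = 12.3436^0.38 ≈ 2.5986, c_gold = y_gold − 0.08·k_gold ≈ 1.6112.
Gain: Δc = 1.6112 − 1.5373 ≈ 0.0738.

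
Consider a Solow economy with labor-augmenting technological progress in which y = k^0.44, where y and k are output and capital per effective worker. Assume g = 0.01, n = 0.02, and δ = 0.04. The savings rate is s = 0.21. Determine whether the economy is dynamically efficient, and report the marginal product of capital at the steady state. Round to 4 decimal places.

Break-even investment rate: n + g + δ = 0.02 + 0.01 + 0.04 = 0.07.
Steady-state k*: s·k^0.44 = 0.07·k gives k* = (0.21/0.07)^(1/0.56) ≈ 7.1122.
MPK = 0.44·7.1122^(-0.56) ≈ 0.1467.
MPK > n+g+δ = 0.07, so the economy is dynamically efficient (under-saving).

dynamically efficient; MPK ≈ 0.1467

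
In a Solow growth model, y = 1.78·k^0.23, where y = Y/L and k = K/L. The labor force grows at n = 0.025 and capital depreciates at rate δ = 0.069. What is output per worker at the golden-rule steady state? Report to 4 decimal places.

Break-even investment rate: n + δ = 0.025 + 0.069 = 0.094.
At the golden rule the marginal product of capital equals n+δ: 0.23·1.78·k^(0.23−1) = 0.094. Solving, k_gold = (0.23·1.78/0.094)^(1/0.77) ≈ 6.7592.
Output: y_gold = 1.78·k_gold^0.23 = 1.78·6.7592^0.23 ≈ 2.7625.

y_gold ≈ 2.7625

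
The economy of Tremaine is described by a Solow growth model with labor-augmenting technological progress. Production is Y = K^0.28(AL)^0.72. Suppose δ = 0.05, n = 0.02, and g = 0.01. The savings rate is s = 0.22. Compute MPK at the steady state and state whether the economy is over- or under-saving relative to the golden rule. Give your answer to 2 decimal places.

Break-even investment rate: n + g + δ = 0.02 + 0.01 + 0.05 = 0.08.
Steady-state k*: s·k^0.28 = 0.08·k gives k* = (0.22/0.08)^(1/0.72) ≈ 4.0755.
MPK = 0.28·4.0755^(-0.72) ≈ 0.1018.
MPK > n+g+δ = 0.08, so the economy is dynamically efficient (under-saving).

under-saving; MPK ≈ 0.10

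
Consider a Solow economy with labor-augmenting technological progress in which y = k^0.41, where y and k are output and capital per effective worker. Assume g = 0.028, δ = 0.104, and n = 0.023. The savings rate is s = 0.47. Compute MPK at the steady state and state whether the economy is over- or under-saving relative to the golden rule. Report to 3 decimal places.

over-saving; MPK ≈ 0.135

The effective depreciation rate is n + g + δ = 0.023 + 0.028 + 0.104 = 0.155.
Steady-state k*: s·k^0.41 = 0.155·k gives k* = (0.47/0.155)^(1/0.59) ≈ 6.5547.
MPK = 0.41·6.5547^(-0.59) ≈ 0.1352.
MPK < n+g+δ = 0.155, so the economy is dynamically inefficient (over-saving).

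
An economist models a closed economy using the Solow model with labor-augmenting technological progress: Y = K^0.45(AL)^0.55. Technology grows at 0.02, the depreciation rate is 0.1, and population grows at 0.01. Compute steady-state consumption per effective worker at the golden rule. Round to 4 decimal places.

c_gold ≈ 1.5191

The effective depreciation rate is n + g + δ = 0.01 + 0.02 + 0.1 = 0.13.
Setting f'(k) = n+g+δ gives 0.45·k^(0.45−1) = 0.13, hence k_gold = (0.45/0.13)^(1/0.55) ≈ 9.5607.
y_gold = 9.5607^0.45 ≈ 2.7620.
c_gold = y_gold − (n+g+δ)·k_gold = 2.7620 − 0.13·9.5607 ≈ 1.5191.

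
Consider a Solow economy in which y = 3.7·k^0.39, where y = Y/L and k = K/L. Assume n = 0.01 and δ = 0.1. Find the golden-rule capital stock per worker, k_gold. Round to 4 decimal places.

Break-even investment rate: n + δ = 0.01 + 0.1 = 0.11.
Setting f'(k) = n+δ gives 0.39·3.7·k^(0.39−1) = 0.11, hence k_gold = (0.39·3.7/0.11)^(1/0.61) ≈ 68.0111.

k_gold ≈ 68.0111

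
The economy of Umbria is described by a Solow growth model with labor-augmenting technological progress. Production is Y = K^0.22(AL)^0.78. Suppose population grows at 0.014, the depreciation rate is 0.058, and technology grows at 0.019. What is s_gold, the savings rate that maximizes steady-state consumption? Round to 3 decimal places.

n + g + δ = 0.014 + 0.019 + 0.058 = 0.091.
At the golden rule MPK = n+g+δ, and in any Cobb-Douglas steady state s = (n+g+δ)·k/y = MPK·k/y = capital's share 0.22.

s_gold = 0.220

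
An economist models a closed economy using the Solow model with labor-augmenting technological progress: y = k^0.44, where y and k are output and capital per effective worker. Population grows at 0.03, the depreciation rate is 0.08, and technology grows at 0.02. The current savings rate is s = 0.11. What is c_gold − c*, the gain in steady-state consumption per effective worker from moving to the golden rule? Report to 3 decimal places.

The effective depreciation rate is n + g + δ = 0.03 + 0.02 + 0.08 = 0.13.
Current steady state (s = 0.11): k* = (0.11/0.13)^(1/0.56) ≈ 0.7421, y* = 0.7421^0.44 ≈ 0.8770, c* = (1−0.11)·0.8770 ≈ 0.7805.
Maximizing c = f(k) − (n+g+δ)·k gives f'(k) = n+g+δ, i.e. 0.44·k^(0.44−1) = 0.13, so k_gold = (0.44/0.13)^(1/0.56) ≈ 8.8217.
y_gold = 8.8217^0.44 ≈ 2.6064, c_gold = y_gold − 0.13·k_gold ≈ 1.4596.
Gain: Δc = 1.4596 − 0.7805 ≈ 0.6791.

Δc ≈ 0.679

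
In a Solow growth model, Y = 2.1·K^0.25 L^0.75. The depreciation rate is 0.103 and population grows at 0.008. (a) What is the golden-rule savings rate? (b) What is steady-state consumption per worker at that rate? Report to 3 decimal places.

(a) s_gold = 0.250; (b) c_gold ≈ 2.644

Capital per worker breaks even when investment replaces (n + δ)·k; here n + δ = 0.111.
For Cobb-Douglas, s_gold equals capital's share: s_gold = 0.25.
Golden rule sets MPK = n+δ: 0.25·2.1·k^(0.25−1) = 0.111, so k_gold = (0.25·2.1/0.111)^(1/0.75) ≈ 7.9393.
y_gold = 2.1·7.9393^0.25 ≈ 3.5250; c_gold = (1−0.25)·y_gold ≈ 2.6438.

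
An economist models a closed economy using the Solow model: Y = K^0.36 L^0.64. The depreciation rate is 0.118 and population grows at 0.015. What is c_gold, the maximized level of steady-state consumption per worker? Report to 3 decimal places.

Capital per worker breaks even when investment replaces (n + δ)·k; here n + δ = 0.133.
At the golden rule the marginal product of capital equals n+δ: 0.36·k^(0.36−1) = 0.133. Solving, k_gold = (0.36/0.133)^(1/0.64) ≈ 4.7392.
y_gold = 4.7392^0.36 ≈ 1.7509.
c_gold = y_gold − (n+δ)·k_gold = 1.7509 − 0.133·4.7392 ≈ 1.1206.

c_gold ≈ 1.121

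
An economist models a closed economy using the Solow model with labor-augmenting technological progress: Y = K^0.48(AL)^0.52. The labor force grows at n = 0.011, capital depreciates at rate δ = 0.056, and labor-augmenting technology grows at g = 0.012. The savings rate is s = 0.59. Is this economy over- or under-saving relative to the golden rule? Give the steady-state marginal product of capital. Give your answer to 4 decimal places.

over-saving; MPK ≈ 0.0643

Capital per effective worker breaks even when investment replaces (n + g + δ)·k; here n + g + δ = 0.079.
Steady-state k*: s·k^0.48 = 0.079·k gives k* = (0.59/0.079)^(1/0.52) ≈ 47.7836.
MPK = 0.48·47.7836^(-0.52) ≈ 0.0643.
MPK < n+g+δ = 0.079, so the economy is dynamically inefficient (over-saving).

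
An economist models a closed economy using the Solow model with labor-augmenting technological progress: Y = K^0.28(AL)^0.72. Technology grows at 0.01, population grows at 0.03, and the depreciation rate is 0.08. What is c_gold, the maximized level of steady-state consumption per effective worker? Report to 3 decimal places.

c_gold ≈ 1.001

Capital per effective worker breaks even when investment replaces (n + g + δ)·k; here n + g + δ = 0.12.
Setting f'(k) = n+g+δ gives 0.28·k^(0.28−1) = 0.12, hence k_gold = (0.28/0.12)^(1/0.72) ≈ 3.2440.
y_gold = 3.2440^0.28 ≈ 1.3903.
c_gold = y_gold − (n+g+δ)·k_gold = 1.3903 − 0.12·3.2440 ≈ 1.0010.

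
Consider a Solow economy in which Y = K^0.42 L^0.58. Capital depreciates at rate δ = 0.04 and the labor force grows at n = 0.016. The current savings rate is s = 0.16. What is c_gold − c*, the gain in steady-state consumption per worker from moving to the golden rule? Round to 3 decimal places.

Δc ≈ 0.699

Capital per worker breaks even when investment replaces (n + δ)·k; here n + δ = 0.056.
Current steady state (s = 0.16): k* = (0.16/0.056)^(1/0.58) ≈ 6.1107, y* = 6.1107^0.42 ≈ 2.1387, c* = (1−0.16)·2.1387 ≈ 1.7965.
Setting f'(k) = n+δ gives 0.42·k^(0.42−1) = 0.056, hence k_gold = (0.42/0.056)^(1/0.58) ≈ 32.2646.
y_gold = 32.2646^0.42 ≈ 4.3019, c_gold = y_gold − 0.056·k_gold ≈ 2.4951.
Gain: Δc = 2.4951 − 1.7965 ≈ 0.6986.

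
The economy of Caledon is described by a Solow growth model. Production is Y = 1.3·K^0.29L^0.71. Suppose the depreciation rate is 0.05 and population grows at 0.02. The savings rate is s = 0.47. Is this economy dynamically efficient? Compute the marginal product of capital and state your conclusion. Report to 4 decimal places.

dynamically inefficient; MPK ≈ 0.0432

n + δ = 0.02 + 0.05 = 0.07.
Steady-state k*: s·A·k^0.29 = 0.07·k gives k* = (0.47·1.3/0.07)^(1/0.71) ≈ 21.1481.
MPK = 0.29·1.3·21.1481^(-0.71) ≈ 0.0432.
MPK < n+δ = 0.07, so the economy is dynamically inefficient (over-saving).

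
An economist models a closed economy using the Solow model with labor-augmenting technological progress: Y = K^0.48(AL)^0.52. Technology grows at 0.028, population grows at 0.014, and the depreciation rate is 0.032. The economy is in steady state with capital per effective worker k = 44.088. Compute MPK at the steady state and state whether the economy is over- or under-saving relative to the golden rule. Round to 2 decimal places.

over-saving; MPK ≈ 0.07

Break-even investment rate: n + g + δ = 0.014 + 0.028 + 0.032 = 0.074.
MPK = 0.48·k^(0.48−1) = 0.48·44.088^(-0.52) ≈ 0.0670.
MPK < 0.074, so the economy is dynamically inefficient (over-saving).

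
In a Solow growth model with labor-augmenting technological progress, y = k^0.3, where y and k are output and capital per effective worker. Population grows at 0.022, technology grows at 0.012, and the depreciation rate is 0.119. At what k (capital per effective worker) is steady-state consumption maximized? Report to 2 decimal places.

k_gold ≈ 2.62

n + g + δ = 0.022 + 0.012 + 0.119 = 0.153.
Setting f'(k) = n+g+δ gives 0.3·k^(0.3−1) = 0.153, hence k_gold = (0.3/0.153)^(1/0.7) ≈ 2.6167.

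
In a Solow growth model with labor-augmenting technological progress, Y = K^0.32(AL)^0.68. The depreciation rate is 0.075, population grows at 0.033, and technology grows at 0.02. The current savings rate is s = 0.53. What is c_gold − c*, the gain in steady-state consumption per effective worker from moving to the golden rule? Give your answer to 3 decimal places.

The effective depreciation rate is n + g + δ = 0.033 + 0.02 + 0.075 = 0.128.
Current steady state (s = 0.53): k* = (0.53/0.128)^(1/0.68) ≈ 8.0807, y* = 8.0807^0.32 ≈ 1.9516, c* = (1−0.53)·1.9516 ≈ 0.9172.
At the golden rule the marginal product of capital equals n+g+δ: 0.32·k^(0.32−1) = 0.128. Solving, k_gold = (0.32/0.128)^(1/0.68) ≈ 3.8477.
y_gold = 3.8477^0.32 ≈ 1.5391, c_gold = y_gold − 0.128·k_gold ≈ 1.0466.
Gain: Δc = 1.0466 − 0.9172 ≈ 0.1293.

Δc ≈ 0.129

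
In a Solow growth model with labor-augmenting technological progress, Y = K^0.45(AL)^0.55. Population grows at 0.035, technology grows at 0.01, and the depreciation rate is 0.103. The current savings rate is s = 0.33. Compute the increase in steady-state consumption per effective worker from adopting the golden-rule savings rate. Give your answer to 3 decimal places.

Δc ≈ 0.075

Break-even investment rate: n + g + δ = 0.035 + 0.01 + 0.103 = 0.148.
Current steady state (s = 0.33): k* = (0.33/0.148)^(1/0.55) ≈ 4.2972, y* = 4.2972^0.45 ≈ 1.9272, c* = (1−0.33)·1.9272 ≈ 1.2912.
At the golden rule the marginal product of capital equals n+g+δ: 0.45·k^(0.45−1) = 0.148. Solving, k_gold = (0.45/0.148)^(1/0.55) ≈ 7.5525.
y_gold = 7.5525^0.45 ≈ 2.4839, c_gold = y_gold − 0.148·k_gold ≈ 1.3662.
Gain: Δc = 1.3662 − 1.2912 ≈ 0.0749.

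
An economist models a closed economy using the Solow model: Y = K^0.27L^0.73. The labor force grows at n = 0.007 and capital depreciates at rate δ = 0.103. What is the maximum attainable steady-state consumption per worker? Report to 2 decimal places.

c_gold ≈ 1.02

Break-even investment rate: n + δ = 0.007 + 0.103 = 0.11.
Maximizing c = f(k) − (n+δ)·k gives f'(k) = n+δ, i.e. 0.27·k^(0.27−1) = 0.11, so k_gold = (0.27/0.11)^(1/0.73) ≈ 3.4214.
y_gold = 3.4214^0.27 ≈ 1.3939.
c_gold = y_gold − (n+δ)·k_gold = 1.3939 − 0.11·3.4214 ≈ 1.0176.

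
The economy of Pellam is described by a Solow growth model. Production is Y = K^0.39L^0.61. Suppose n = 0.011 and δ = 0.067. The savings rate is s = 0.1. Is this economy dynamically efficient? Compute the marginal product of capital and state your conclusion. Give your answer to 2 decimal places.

dynamically efficient; MPK ≈ 0.30

Break-even investment rate: n + δ = 0.011 + 0.067 = 0.078.
Steady-state k*: s·k^0.39 = 0.078·k gives k* = (0.1/0.078)^(1/0.61) ≈ 1.5028.
MPK = 0.39·1.5028^(-0.61) ≈ 0.3042.
MPK > n+δ = 0.078, so the economy is dynamically efficient (under-saving).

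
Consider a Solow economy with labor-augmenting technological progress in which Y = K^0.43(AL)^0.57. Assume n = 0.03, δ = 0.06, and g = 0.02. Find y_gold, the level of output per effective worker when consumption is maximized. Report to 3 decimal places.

y_gold ≈ 2.797

Capital per effective worker breaks even when investment replaces (n + g + δ)·k; here n + g + δ = 0.11.
Maximizing c = f(k) − (n+g+δ)·k gives f'(k) = n+g+δ, i.e. 0.43·k^(0.43−1) = 0.11, so k_gold = (0.43/0.11)^(1/0.57) ≈ 10.9328.
Output: y_gold = k_gold^0.43 = 10.9328^0.43 ≈ 2.7968.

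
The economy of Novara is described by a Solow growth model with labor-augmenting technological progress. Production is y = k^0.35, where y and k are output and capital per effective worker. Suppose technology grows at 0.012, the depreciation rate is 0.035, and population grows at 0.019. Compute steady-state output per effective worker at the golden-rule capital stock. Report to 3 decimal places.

The effective depreciation rate is n + g + δ = 0.019 + 0.012 + 0.035 = 0.066.
Maximizing c = f(k) − (n+g+δ)·k gives f'(k) = n+g+δ, i.e. 0.35·k^(0.35−1) = 0.066, so k_gold = (0.35/0.066)^(1/0.65) ≈ 13.0212.
Output: y_gold = k_gold^0.35 = 13.0212^0.35 ≈ 2.4554.

y_gold ≈ 2.455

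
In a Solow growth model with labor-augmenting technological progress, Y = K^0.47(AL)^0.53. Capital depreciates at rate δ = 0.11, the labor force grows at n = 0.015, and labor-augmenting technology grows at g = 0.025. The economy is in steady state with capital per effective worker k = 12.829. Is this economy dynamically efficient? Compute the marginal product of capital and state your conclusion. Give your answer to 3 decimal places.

dynamically inefficient; MPK ≈ 0.122

Break-even investment rate: n + g + δ = 0.015 + 0.025 + 0.11 = 0.15.
MPK = 0.47·k^(0.47−1) = 0.47·12.829^(-0.53) ≈ 0.1216.
MPK < 0.15, so the economy is dynamically inefficient (over-saving).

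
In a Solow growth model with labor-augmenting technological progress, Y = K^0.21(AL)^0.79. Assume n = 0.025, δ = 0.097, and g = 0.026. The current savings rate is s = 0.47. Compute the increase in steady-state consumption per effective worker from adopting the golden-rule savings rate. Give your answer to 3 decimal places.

The effective depreciation rate is n + g + δ = 0.025 + 0.026 + 0.097 = 0.148.
Current steady state (s = 0.47): k* = (0.47/0.148)^(1/0.79) ≈ 4.3175, y* = 4.3175^0.21 ≈ 1.3596, c* = (1−0.47)·1.3596 ≈ 0.7206.
Maximizing c = f(k) − (n+g+δ)·k gives f'(k) = n+g+δ, i.e. 0.21·k^(0.21−1) = 0.148, so k_gold = (0.21/0.148)^(1/0.79) ≈ 1.5572.
y_gold = 1.5572^0.21 ≈ 1.0975, c_gold = y_gold − 0.148·k_gold ≈ 0.8670.
Gain: Δc = 0.8670 − 0.7206 ≈ 0.1464.

Δc ≈ 0.146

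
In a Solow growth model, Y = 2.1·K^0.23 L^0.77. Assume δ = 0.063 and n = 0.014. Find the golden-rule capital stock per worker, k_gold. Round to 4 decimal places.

The effective depreciation rate is n + δ = 0.014 + 0.063 = 0.077.
At the golden rule the marginal product of capital equals n+δ: 0.23·2.1·k^(0.23−1) = 0.077. Solving, k_gold = (0.23·2.1/0.077)^(1/0.77) ≈ 10.8557.

k_gold ≈ 10.8557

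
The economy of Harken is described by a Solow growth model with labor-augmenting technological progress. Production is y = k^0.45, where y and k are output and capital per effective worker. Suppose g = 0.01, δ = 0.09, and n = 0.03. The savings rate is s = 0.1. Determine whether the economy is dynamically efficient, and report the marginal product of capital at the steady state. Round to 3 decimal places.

The effective depreciation rate is n + g + δ = 0.03 + 0.01 + 0.09 = 0.13.
Steady-state k*: s·k^0.45 = 0.13·k gives k* = (0.1/0.13)^(1/0.55) ≈ 0.6206.
MPK = 0.45·0.6206^(-0.55) ≈ 0.5850.
MPK > n+g+δ = 0.13, so the economy is dynamically efficient (under-saving).

dynamically efficient; MPK ≈ 0.585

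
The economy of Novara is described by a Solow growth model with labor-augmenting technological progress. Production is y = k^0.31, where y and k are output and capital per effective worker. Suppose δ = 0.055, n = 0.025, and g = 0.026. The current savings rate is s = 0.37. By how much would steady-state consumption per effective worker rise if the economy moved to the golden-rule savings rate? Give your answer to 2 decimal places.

The effective depreciation rate is n + g + δ = 0.025 + 0.026 + 0.055 = 0.106.
Current steady state (s = 0.37): k* = (0.37/0.106)^(1/0.69) ≈ 6.1208, y* = 6.1208^0.31 ≈ 1.7535, c* = (1−0.37)·1.7535 ≈ 1.1047.
Setting f'(k) = n+g+δ gives 0.31·k^(0.31−1) = 0.106, hence k_gold = (0.31/0.106)^(1/0.69) ≈ 4.7363.
y_gold = 4.7363^0.31 ≈ 1.6195, c_gold = y_gold − 0.106·k_gold ≈ 1.1175.
Gain: Δc = 1.1175 − 1.1047 ≈ 0.0128.

Δc ≈ 0.01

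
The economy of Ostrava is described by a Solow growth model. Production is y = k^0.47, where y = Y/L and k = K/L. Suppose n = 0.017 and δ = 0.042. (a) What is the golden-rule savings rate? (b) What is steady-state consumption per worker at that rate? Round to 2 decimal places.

(a) s_gold = 0.47; (b) c_gold ≈ 3.34

The effective depreciation rate is n + δ = 0.017 + 0.042 = 0.059.
For Cobb-Douglas, s_gold equals capital's share: s_gold = 0.47.
Setting f'(k) = n+δ gives 0.47·k^(0.47−1) = 0.059, hence k_gold = (0.47/0.059)^(1/0.53) ≈ 50.1723.
y_gold = 50.1723^0.47 ≈ 6.2982; c_gold = (1−0.47)·y_gold ≈ 3.3381.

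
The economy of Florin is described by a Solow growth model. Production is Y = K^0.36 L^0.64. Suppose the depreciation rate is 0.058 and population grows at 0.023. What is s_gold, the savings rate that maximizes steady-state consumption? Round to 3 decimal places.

Capital per worker breaks even when investment replaces (n + δ)·k; here n + δ = 0.081.
At the golden rule MPK = n+δ, and in any Cobb-Douglas steady state s = (n+δ)·k/y = MPK·k/y = capital's share 0.36.

s_gold = 0.360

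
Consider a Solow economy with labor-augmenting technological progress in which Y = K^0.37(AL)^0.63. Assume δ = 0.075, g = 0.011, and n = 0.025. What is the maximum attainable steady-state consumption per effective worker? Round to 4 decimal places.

c_gold ≈ 1.2777

The effective depreciation rate is n + g + δ = 0.025 + 0.011 + 0.075 = 0.111.
Golden rule sets MPK = n+g+δ: 0.37·k^(0.37−1) = 0.111, so k_gold = (0.37/0.111)^(1/0.63) ≈ 6.7603.
y_gold = 6.7603^0.37 ≈ 2.0281.
c_gold = y_gold − (n+g+δ)·k_gold = 2.0281 − 0.111·6.7603 ≈ 1.2777.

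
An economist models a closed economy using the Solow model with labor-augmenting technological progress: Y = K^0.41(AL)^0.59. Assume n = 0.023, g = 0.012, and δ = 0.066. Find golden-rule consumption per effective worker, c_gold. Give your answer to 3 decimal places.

Capital per effective worker breaks even when investment replaces (n + g + δ)·k; here n + g + δ = 0.101.
Golden rule sets MPK = n+g+δ: 0.41·k^(0.41−1) = 0.101, so k_gold = (0.41/0.101)^(1/0.59) ≈ 10.7471.
y_gold = 10.7471^0.41 ≈ 2.6475.
c_gold = y_gold − (n+g+δ)·k_gold = 2.6475 − 0.101·10.7471 ≈ 1.5620.

c_gold ≈ 1.562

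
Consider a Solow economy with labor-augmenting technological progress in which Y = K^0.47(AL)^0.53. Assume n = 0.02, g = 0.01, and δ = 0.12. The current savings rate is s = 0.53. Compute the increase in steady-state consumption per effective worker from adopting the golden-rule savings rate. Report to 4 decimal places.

Δc ≈ 0.0197

Break-even investment rate: n + g + δ = 0.02 + 0.01 + 0.12 = 0.15.
Current steady state (s = 0.53): k* = (0.53/0.15)^(1/0.53) ≈ 10.8221, y* = 10.8221^0.47 ≈ 3.0629, c* = (1−0.53)·3.0629 ≈ 1.4395.
Setting f'(k) = n+g+δ gives 0.47·k^(0.47−1) = 0.15, hence k_gold = (0.47/0.15)^(1/0.53) ≈ 8.6270.
y_gold = 8.6270^0.47 ≈ 2.7533, c_gold = y_gold − 0.15·k_gold ≈ 1.4593.
Gain: Δc = 1.4593 − 1.4395 ≈ 0.0197.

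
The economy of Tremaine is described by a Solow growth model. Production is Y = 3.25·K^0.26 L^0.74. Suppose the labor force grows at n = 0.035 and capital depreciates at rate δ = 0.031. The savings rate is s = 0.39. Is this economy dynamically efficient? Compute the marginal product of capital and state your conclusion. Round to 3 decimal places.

dynamically inefficient; MPK ≈ 0.044

Break-even investment rate: n + δ = 0.035 + 0.031 = 0.066.
Steady-state k*: s·A·k^0.26 = 0.066·k gives k* = (0.39·3.25/0.066)^(1/0.74) ≈ 54.2413.
MPK = 0.26·3.25·54.2413^(-0.74) ≈ 0.0440.
MPK < n+δ = 0.066, so the economy is dynamically inefficient (over-saving).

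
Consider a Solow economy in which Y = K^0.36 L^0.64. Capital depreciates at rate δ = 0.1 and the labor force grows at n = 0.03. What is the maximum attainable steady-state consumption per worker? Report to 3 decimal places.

The effective depreciation rate is n + δ = 0.03 + 0.1 = 0.13.
Setting f'(k) = n+δ gives 0.36·k^(0.36−1) = 0.13, hence k_gold = (0.36/0.13)^(1/0.64) ≈ 4.9112.
y_gold = 4.9112^0.36 ≈ 1.7735.
c_gold = y_gold − (n+δ)·k_gold = 1.7735 − 0.13·4.9112 ≈ 1.1350.

c_gold ≈ 1.135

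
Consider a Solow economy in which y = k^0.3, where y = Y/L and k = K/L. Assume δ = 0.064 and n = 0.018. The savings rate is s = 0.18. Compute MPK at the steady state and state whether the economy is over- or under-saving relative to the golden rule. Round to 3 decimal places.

Capital per worker breaks even when investment replaces (n + δ)·k; here n + δ = 0.082.
Steady-state k*: s·k^0.3 = 0.082·k gives k* = (0.18/0.082)^(1/0.7) ≈ 3.0747.
MPK = 0.3·3.0747^(-0.7) ≈ 0.1367.
MPK > n+δ = 0.082, so the economy is dynamically efficient (under-saving).

under-saving; MPK ≈ 0.137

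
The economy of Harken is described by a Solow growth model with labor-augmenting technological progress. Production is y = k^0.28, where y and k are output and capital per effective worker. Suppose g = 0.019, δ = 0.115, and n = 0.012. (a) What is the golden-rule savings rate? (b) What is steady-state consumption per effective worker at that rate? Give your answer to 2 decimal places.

Break-even investment rate: n + g + δ = 0.012 + 0.019 + 0.115 = 0.146.
For Cobb-Douglas, s_gold equals capital's share: s_gold = 0.28.
Golden rule sets MPK = n+g+δ: 0.28·k^(0.28−1) = 0.146, so k_gold = (0.28/0.146)^(1/0.72) ≈ 2.4705.
y_gold = 2.4705^0.28 ≈ 1.2882; c_gold = (1−0.28)·y_gold ≈ 0.9275.

(a) s_gold = 0.28; (b) c_gold ≈ 0.93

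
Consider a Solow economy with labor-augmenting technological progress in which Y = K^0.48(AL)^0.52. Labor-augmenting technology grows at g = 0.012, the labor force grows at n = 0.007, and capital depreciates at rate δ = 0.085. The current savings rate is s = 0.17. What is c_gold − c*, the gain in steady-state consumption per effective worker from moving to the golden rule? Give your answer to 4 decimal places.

Break-even investment rate: n + g + δ = 0.007 + 0.012 + 0.085 = 0.104.
Current steady state (s = 0.17): k* = (0.17/0.104)^(1/0.52) ≈ 2.5729, y* = 2.5729^0.48 ≈ 1.5740, c* = (1−0.17)·1.5740 ≈ 1.3064.
Maximizing c = f(k) − (n+g+δ)·k gives f'(k) = n+g+δ, i.e. 0.48·k^(0.48−1) = 0.104, so k_gold = (0.48/0.104)^(1/0.52) ≈ 18.9375.
y_gold = 18.9375^0.48 ≈ 4.1031, c_gold = y_gold − 0.104·k_gold ≈ 2.1336.
Gain: Δc = 2.1336 − 1.3064 ≈ 0.8272.

Δc ≈ 0.8272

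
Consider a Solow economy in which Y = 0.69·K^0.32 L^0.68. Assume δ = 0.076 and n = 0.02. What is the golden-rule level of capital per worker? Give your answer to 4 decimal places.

k_gold ≈ 3.4037

n + δ = 0.02 + 0.076 = 0.096.
Golden rule sets MPK = n+δ: 0.32·0.69·k^(0.32−1) = 0.096, so k_gold = (0.32·0.69/0.096)^(1/0.68) ≈ 3.4037.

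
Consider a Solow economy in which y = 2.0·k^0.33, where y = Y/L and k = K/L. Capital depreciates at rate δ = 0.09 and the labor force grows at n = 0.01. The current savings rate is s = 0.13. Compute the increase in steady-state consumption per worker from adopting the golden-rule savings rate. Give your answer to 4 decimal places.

Capital per worker breaks even when investment replaces (n + δ)·k; here n + δ = 0.1.
Current steady state (s = 0.13): k* = (0.13·2.0/0.1)^(1/0.67) ≈ 4.1626, y* = 2.0·4.1626^0.33 ≈ 3.2020, c* = (1−0.13)·3.2020 ≈ 2.7857.
At the golden rule the marginal product of capital equals n+δ: 0.33·2.0·k^(0.33−1) = 0.1. Solving, k_gold = (0.33·2.0/0.1)^(1/0.67) ≈ 16.7186.
y_gold = 2.0·16.7186^0.33 ≈ 5.0662, c_gold = y_gold − 0.1·k_gold ≈ 3.3944.
Gain: Δc = 3.3944 − 2.7857 ≈ 0.6087.

Δc ≈ 0.6087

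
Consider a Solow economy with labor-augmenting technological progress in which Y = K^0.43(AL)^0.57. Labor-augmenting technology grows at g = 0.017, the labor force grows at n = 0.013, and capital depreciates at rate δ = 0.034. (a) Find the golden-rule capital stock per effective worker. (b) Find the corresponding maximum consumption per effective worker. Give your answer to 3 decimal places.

(a) k_gold ≈ 28.274; (b) c_gold ≈ 2.399

Capital per effective worker breaks even when investment replaces (n + g + δ)·k; here n + g + δ = 0.064.
Golden rule sets MPK = n+g+δ: 0.43·k^(0.43−1) = 0.064, so k_gold = (0.43/0.064)^(1/0.57) ≈ 28.2737.
y_gold = 28.2737^0.43 ≈ 4.2082; c_gold = y_gold − 0.064·k_gold ≈ 2.3987.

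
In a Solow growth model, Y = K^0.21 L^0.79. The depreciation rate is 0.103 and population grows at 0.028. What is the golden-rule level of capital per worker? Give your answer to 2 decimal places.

Break-even investment rate: n + δ = 0.028 + 0.103 = 0.131.
Golden rule sets MPK = n+δ: 0.21·k^(0.21−1) = 0.131, so k_gold = (0.21/0.131)^(1/0.79) ≈ 1.8173.

k_gold ≈ 1.82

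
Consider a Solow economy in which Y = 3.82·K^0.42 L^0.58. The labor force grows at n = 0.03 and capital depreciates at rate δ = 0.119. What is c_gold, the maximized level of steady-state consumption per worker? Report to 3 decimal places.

c_gold ≈ 12.385

Capital per worker breaks even when investment replaces (n + δ)·k; here n + δ = 0.149.
Maximizing c = f(k) − (n+δ)·k gives f'(k) = n+δ, i.e. 0.42·3.82·k^(0.42−1) = 0.149, so k_gold = (0.42·3.82/0.149)^(1/0.58) ≈ 60.1905.
y_gold = 3.82·60.1905^0.42 ≈ 21.3533.
c_gold = y_gold − (n+δ)·k_gold = 21.3533 − 0.149·60.1905 ≈ 12.3849.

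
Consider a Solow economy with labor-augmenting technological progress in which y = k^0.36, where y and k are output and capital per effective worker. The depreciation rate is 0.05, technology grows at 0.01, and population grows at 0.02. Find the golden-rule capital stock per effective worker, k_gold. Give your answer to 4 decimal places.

Capital per effective worker breaks even when investment replaces (n + g + δ)·k; here n + g + δ = 0.08.
Golden rule sets MPK = n+g+δ: 0.36·k^(0.36−1) = 0.08, so k_gold = (0.36/0.08)^(1/0.64) ≈ 10.4868.

k_gold ≈ 10.4868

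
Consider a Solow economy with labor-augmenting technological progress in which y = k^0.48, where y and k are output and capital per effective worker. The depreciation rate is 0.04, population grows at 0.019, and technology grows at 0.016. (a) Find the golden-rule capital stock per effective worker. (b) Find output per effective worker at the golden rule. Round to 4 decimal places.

(a) k_gold ≈ 35.5096; (b) y_gold ≈ 5.5484

Capital per effective worker breaks even when investment replaces (n + g + δ)·k; here n + g + δ = 0.075.
Golden rule sets MPK = n+g+δ: 0.48·k^(0.48−1) = 0.075, so k_gold = (0.48/0.075)^(1/0.52) ≈ 35.5096.
y_gold = 35.5096^0.48 ≈ 5.5484.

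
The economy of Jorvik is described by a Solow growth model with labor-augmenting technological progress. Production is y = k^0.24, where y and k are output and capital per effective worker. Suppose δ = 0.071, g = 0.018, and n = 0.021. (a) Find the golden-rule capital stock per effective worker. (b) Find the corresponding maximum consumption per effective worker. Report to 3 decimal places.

(a) k_gold ≈ 2.791; (b) c_gold ≈ 0.972

n + g + δ = 0.021 + 0.018 + 0.071 = 0.11.
Maximizing c = f(k) − (n+g+δ)·k gives f'(k) = n+g+δ, i.e. 0.24·k^(0.24−1) = 0.11, so k_gold = (0.24/0.11)^(1/0.76) ≈ 2.7913.
y_gold = 2.7913^0.24 ≈ 1.2794; c_gold = y_gold − 0.11·k_gold ≈ 0.9723.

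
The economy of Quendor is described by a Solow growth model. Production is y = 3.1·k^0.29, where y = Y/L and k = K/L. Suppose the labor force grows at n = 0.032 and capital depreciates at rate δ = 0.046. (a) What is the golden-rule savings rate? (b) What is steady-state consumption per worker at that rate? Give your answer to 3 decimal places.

n + δ = 0.032 + 0.046 = 0.078.
For Cobb-Douglas, s_gold equals capital's share: s_gold = 0.29.
Maximizing c = f(k) − (n+δ)·k gives f'(k) = n+δ, i.e. 0.29·3.1·k^(0.29−1) = 0.078, so k_gold = (0.29·3.1/0.078)^(1/0.71) ≈ 31.2826.
y_gold = 3.1·31.2826^0.29 ≈ 8.4139; c_gold = (1−0.29)·y_gold ≈ 5.9739.

(a) s_gold = 0.290; (b) c_gold ≈ 5.974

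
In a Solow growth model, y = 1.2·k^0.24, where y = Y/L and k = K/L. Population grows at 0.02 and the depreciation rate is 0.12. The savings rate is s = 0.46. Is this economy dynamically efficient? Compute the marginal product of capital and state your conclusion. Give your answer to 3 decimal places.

dynamically inefficient; MPK ≈ 0.073

Capital per worker breaks even when investment replaces (n + δ)·k; here n + δ = 0.14.
Steady-state k*: s·A·k^0.24 = 0.14·k gives k* = (0.46·1.2/0.14)^(1/0.76) ≈ 6.0808.
MPK = 0.24·1.2·6.0808^(-0.76) ≈ 0.0730.
MPK < n+δ = 0.14, so the economy is dynamically inefficient (over-saving).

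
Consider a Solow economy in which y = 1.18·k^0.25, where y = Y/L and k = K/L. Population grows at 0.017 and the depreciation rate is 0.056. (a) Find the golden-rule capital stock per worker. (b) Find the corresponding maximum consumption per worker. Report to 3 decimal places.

The effective depreciation rate is n + δ = 0.017 + 0.056 = 0.073.
Maximizing c = f(k) − (n+δ)·k gives f'(k) = n+δ, i.e. 0.25·1.18·k^(0.25−1) = 0.073, so k_gold = (0.25·1.18/0.073)^(1/0.75) ≈ 6.4367.
y_gold = 1.18·6.4367^0.25 ≈ 1.8795; c_gold = y_gold − 0.073·k_gold ≈ 1.4096.

(a) k_gold ≈ 6.437; (b) c_gold ≈ 1.410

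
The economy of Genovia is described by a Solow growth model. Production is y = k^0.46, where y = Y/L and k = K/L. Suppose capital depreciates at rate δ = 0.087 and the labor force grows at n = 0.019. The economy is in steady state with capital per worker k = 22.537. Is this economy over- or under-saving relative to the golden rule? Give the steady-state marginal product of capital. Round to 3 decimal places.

over-saving; MPK ≈ 0.086

n + δ = 0.019 + 0.087 = 0.106.
MPK = 0.46·k^(0.46−1) = 0.46·22.537^(-0.54) ≈ 0.0855.
MPK < 0.106, so the economy is dynamically inefficient (over-saving).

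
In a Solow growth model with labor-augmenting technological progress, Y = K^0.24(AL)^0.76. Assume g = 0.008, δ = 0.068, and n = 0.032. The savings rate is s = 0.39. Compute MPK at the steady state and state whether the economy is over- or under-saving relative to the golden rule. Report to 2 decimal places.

The effective depreciation rate is n + g + δ = 0.032 + 0.008 + 0.068 = 0.108.
Steady-state k*: s·k^0.24 = 0.108·k gives k* = (0.39/0.108)^(1/0.76) ≈ 5.4167.
MPK = 0.24·5.4167^(-0.76) ≈ 0.0665.
MPK < n+g+δ = 0.108, so the economy is dynamically inefficient (over-saving).

over-saving; MPK ≈ 0.07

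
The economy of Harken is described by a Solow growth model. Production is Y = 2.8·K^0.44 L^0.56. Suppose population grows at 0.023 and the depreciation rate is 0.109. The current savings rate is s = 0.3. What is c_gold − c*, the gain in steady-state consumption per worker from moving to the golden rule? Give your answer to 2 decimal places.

Break-even investment rate: n + δ = 0.023 + 0.109 = 0.132.
Current steady state (s = 0.3): k* = (0.3·2.8/0.132)^(1/0.56) ≈ 27.2388, y* = 2.8·27.2388^0.44 ≈ 11.9851, c* = (1−0.3)·11.9851 ≈ 8.3896.
Setting f'(k) = n+δ gives 0.44·2.8·k^(0.44−1) = 0.132, hence k_gold = (0.44·2.8/0.132)^(1/0.56) ≈ 53.9770.
y_gold = 2.8·53.9770^0.44 ≈ 16.1931, c_gold = y_gold − 0.132·k_gold ≈ 9.0681.
Gain: Δc = 9.0681 − 8.3896 ≈ 0.6786.

Δc ≈ 0.68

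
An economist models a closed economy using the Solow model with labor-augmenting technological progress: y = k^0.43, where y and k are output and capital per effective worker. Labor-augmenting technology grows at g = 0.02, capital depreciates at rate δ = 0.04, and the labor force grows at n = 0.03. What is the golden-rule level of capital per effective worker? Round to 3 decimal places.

Capital per effective worker breaks even when investment replaces (n + g + δ)·k; here n + g + δ = 0.09.
Maximizing c = f(k) − (n+g+δ)·k gives f'(k) = n+g+δ, i.e. 0.43·k^(0.43−1) = 0.09, so k_gold = (0.43/0.09)^(1/0.57) ≈ 15.5462.

k_gold ≈ 15.546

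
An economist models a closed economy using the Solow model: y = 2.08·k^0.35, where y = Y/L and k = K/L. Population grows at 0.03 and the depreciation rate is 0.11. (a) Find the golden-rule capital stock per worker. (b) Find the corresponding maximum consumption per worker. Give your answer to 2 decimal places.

n + δ = 0.03 + 0.11 = 0.14.
Golden rule sets MPK = n+δ: 0.35·2.08·k^(0.35−1) = 0.14, so k_gold = (0.35·2.08/0.14)^(1/0.65) ≈ 12.6341.
y_gold = 2.08·12.6341^0.35 ≈ 5.0536; c_gold = y_gold − 0.14·k_gold ≈ 3.2849.

(a) k_gold ≈ 12.63; (b) c_gold ≈ 3.28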